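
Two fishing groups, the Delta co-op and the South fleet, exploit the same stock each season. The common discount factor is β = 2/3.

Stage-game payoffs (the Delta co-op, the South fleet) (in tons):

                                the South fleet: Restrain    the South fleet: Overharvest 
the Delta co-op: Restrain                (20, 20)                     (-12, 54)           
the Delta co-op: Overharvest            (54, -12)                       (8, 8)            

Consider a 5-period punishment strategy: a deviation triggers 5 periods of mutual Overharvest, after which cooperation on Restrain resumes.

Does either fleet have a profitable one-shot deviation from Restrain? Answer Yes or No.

Yes

Comparing payoff streams over the 6 periods until play realigns: cooperate → 20(1+β+…+β^5); deviate → 54 + 8(β+…+β^5).
Cooperation is sustained iff (20−8)(β+…+β^5) ≥ 54−20.
β+…+β^5 = 2/3·(1−(2/3)^5)/(1−2/3) = 1.7366, and (54−20)/(20−8) = 2.8333.
1.7366 < 2.8333, so cooperation is not sustainable.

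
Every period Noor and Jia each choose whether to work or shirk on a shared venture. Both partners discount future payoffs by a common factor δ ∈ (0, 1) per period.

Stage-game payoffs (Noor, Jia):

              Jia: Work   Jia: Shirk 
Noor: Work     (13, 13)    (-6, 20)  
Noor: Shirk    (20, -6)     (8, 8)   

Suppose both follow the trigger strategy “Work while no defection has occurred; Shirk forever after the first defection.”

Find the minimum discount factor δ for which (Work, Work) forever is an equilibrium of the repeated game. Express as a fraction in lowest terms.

Under grim trigger the critical discount factor is (T−C)/(T−P) with T = 20, C = 13, P = 8.
δ* = (20−13)/(20−8) = 7/12.

7/12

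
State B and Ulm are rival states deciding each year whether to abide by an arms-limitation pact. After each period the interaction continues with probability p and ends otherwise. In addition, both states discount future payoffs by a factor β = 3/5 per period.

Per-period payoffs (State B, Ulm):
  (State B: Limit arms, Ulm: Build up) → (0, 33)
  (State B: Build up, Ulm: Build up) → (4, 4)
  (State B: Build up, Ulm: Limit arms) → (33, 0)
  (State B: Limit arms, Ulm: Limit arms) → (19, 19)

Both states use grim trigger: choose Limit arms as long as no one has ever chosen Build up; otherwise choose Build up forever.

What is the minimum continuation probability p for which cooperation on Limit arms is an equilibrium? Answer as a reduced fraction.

70/87

With continuation probability p and discount β, the effective per-period discount factor is βp.
Grim-trigger IC: βp ≥ (33−19)/(33−4) = 14/29.
So p ≥ (14/29)/(3/5) = 70/87.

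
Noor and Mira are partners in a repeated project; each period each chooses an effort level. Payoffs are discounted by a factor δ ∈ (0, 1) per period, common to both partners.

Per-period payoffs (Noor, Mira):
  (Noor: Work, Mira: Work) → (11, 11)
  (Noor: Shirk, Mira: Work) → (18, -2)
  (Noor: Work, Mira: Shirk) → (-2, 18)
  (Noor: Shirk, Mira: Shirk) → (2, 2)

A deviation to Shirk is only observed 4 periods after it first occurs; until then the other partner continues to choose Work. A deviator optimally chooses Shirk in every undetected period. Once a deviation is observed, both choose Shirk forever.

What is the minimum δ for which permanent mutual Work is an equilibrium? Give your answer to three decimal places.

0.813

A deviator earns 18 for 4 periods, then 2 forever; cooperating earns 11 forever. Multiplying the IC by (1−δ):
11 ≥ 18(1−δ^4) + 2δ^4, so 16·δ^4 ≥ 7 and δ^4 ≥ 7/16.
δ ≥ (7/16)^(1/4) ≈ 0.813.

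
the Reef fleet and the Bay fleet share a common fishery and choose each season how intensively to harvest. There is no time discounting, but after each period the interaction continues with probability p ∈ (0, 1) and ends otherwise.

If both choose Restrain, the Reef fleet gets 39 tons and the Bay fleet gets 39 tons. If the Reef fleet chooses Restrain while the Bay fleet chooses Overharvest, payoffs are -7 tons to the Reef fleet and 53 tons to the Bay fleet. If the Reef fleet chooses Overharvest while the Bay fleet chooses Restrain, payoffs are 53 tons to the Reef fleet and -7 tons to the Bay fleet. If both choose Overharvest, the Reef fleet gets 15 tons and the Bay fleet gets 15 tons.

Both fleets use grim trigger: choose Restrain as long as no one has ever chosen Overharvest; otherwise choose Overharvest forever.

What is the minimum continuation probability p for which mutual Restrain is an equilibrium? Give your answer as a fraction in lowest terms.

7/19

Expected cooperation value is 39 + p·39 + p²·39 + … = 39/(1−p); deviation gives 53 + p·15/(1−p).
39 ≥ 53(1−p) + 15p ⇒ 38p ≥ 14 ⇒ p ≥ 14/38 = 7/19.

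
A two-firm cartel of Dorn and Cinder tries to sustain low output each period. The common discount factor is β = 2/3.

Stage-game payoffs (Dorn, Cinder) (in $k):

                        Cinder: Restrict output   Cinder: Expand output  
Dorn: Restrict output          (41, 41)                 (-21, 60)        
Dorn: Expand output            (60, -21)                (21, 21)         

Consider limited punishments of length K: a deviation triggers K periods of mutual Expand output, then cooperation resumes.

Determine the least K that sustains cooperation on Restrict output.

IC: β(1−β^K)/(1−β) ≥ (60−41)/(41−21) = 19/20.
With β = 2/3: need 1 − β^K ≥ 19/20·(1−2/3)/(2/3), i.e. β^K ≤ 0.5250.
Since (2/3)^1 = 0.6667 and (2/3)^2 = 0.4444, the smallest such K is 2.

2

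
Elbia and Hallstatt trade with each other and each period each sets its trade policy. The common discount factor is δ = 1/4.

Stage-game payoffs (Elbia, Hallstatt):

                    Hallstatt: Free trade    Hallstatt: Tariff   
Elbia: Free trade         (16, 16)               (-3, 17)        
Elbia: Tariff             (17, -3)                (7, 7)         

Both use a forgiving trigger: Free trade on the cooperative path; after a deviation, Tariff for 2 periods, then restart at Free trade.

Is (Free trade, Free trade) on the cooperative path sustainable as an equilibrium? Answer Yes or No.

A one-shot deviation gives 17 now, then 7 for 2 periods, then back to 16.
Gain from deviating: (17−16) today; loss: (16−7) in each of the next 2 periods.
No-deviation condition: (16−7)(δ+…+δ^2) ≥ 17−16, i.e. δ+…+δ^2 ≥ 1/9.
At δ = 1/4: δ+…+δ^2 = 0.3125 ≥ 0.1111.
So cooperation is sustainable.

Yes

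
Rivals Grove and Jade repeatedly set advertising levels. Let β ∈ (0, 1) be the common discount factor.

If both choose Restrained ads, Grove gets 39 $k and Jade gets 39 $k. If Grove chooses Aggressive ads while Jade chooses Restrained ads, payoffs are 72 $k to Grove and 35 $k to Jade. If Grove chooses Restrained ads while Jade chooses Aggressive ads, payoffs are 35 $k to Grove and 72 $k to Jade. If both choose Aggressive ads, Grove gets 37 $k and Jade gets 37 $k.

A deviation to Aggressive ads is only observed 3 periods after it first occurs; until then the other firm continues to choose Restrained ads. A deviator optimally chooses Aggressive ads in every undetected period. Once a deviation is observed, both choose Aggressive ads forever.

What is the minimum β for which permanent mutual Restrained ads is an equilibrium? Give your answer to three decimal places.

Deviating for the 3 undetected periods gains 72−39 = 33 per period over cooperation, then loses 39−37 = 2 per period forever once punishment starts.
Gain: 33(1 + β + … + β^2); loss: 2·β^3/(1−β).
No profitable deviation ⇔ 33(1−β^3) ≤ 2·β^3, i.e. β^3 ≥ 33/(33+2) = 33/35.
Hence β ≥ (33/35)^(1/3) ≈ 0.981.

0.981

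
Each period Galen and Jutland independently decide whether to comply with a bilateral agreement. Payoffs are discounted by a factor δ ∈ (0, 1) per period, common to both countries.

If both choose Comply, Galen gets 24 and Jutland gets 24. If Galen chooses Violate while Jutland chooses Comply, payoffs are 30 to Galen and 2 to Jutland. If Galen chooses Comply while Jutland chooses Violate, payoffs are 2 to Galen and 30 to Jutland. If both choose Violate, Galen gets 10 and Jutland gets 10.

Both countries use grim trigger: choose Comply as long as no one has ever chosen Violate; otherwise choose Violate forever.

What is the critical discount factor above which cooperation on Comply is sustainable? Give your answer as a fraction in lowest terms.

Cooperation forever yields 24 each period: 24/(1−δ).
Deviating yields 30 once, then 10 forever: 30 + 10δ/(1−δ).
No profitable deviation requires 24/(1−δ) ≥ 30 + 10δ/(1−δ).
Multiplying by (1−δ): 24 ≥ 30(1−δ) + 10δ = 30 − 20δ.
So 20δ ≥ 6, i.e. δ ≥ 6/20 = 3/10.

3/10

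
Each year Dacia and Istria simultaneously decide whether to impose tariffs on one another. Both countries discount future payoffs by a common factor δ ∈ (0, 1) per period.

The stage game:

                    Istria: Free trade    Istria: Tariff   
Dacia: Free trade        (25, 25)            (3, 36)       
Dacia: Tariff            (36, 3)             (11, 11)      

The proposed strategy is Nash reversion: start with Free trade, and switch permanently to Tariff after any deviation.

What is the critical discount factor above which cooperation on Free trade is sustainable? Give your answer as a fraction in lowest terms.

11/25

One-period gain from deviating is 36 − 25 = 11. The loss is 25 − 11 = 14 in every subsequent period, with present value 14·δ/(1−δ).
Deviation is unprofitable when 14·δ/(1−δ) ≥ 11, i.e. δ/(1−δ) ≥ 11/14.
Equivalently δ ≥ 11/(11+14) = 11/25.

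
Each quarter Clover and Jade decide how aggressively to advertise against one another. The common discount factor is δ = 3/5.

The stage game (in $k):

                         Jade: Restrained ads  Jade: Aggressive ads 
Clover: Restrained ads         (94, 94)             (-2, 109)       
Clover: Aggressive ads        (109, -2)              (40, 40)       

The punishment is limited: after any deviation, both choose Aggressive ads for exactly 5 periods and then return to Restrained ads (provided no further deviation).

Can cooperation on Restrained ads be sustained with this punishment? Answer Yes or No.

Comparing payoff streams over the 6 periods until play realigns: cooperate → 94(1+δ+…+δ^5); deviate → 109 + 40(δ+…+δ^5).
Cooperation is sustained iff (94−40)(δ+…+δ^5) ≥ 109−94.
δ+…+δ^5 = 3/5·(1−(3/5)^5)/(1−3/5) = 1.3834, and (109−94)/(94−40) = 0.2778.
1.3834 ≥ 0.2778, so cooperation is sustainable.

Yes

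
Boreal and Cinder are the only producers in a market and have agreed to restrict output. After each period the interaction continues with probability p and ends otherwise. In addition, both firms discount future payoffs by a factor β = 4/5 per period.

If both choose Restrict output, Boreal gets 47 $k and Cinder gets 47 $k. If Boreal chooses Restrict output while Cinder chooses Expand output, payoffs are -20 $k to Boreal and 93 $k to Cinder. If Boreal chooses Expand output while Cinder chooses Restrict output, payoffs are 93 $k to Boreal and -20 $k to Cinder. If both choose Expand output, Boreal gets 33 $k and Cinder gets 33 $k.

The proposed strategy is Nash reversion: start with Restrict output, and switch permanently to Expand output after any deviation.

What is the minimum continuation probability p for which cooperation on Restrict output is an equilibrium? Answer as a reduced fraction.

Expected continuation weight on next period's payoff is β·p = 4/5·p, which plays the role of the discount factor.
Cooperation requires 4/5·p ≥ (93−47)/(93−33) = 23/30, hence p ≥ 23/24.

23/24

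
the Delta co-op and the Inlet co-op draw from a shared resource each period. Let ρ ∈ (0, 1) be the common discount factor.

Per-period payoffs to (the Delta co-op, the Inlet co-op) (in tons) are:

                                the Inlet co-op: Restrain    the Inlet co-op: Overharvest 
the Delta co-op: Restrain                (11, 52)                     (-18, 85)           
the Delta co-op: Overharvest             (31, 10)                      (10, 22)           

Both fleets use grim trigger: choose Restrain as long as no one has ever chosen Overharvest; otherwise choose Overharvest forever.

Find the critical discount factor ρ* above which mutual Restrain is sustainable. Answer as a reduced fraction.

20/21

the Delta co-op: cooperation gives 11 each period; deviation gives 31 once then 10 forever.
  11/(1−ρ) ≥ 31 + 10ρ/(1−ρ) ⇒ ρ ≥ 20/21.
the Inlet co-op: cooperation gives 52 each period; deviation gives 85 once then 22 forever.
  ρ ≥ 33/63 = 11/21.
Both must hold, so the binding constraint is the Delta co-op's: ρ ≥ 20/21.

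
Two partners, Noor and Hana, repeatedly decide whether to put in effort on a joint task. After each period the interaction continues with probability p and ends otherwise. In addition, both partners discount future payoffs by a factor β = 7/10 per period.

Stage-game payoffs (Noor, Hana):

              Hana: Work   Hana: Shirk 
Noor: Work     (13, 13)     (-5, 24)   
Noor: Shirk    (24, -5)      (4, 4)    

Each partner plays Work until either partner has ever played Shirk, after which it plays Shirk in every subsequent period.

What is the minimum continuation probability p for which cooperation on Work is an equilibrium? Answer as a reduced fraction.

With continuation probability p and discount β, the effective per-period discount factor is βp.
Grim-trigger IC: βp ≥ (24−13)/(24−4) = 11/20.
So p ≥ (11/20)/(7/10) = 11/14.

11/14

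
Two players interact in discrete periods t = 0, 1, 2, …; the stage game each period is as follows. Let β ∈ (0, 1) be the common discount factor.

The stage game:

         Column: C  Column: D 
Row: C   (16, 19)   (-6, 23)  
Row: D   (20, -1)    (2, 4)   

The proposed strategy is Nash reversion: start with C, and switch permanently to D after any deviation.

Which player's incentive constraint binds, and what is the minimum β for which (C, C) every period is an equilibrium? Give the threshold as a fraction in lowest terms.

Row: cooperation gives 16 each period; deviation gives 20 once then 2 forever.
  16/(1−β) ≥ 20 + 2β/(1−β) ⇒ β ≥ 4/18 = 2/9.
Column: cooperation gives 19 each period; deviation gives 23 once then 4 forever.
  β ≥ 4/19.
Both must hold, so the binding constraint is Row's: β ≥ 2/9.

Row; β ≥ 2/9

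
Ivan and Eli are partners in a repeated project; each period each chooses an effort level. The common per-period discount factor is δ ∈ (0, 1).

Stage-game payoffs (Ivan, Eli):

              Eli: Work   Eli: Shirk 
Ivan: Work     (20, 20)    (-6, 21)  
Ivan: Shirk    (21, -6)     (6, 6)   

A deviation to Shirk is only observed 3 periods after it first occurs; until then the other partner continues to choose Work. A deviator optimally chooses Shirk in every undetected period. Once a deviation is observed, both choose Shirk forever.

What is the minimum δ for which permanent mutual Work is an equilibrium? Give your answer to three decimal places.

The best deviation is to choose Shirk for all 3 undetected periods, earning 21 each, then 6 forever once detected.
Deviation value: 21(1−δ^3)/(1−δ) + 6δ^3/(1−δ); cooperation value: 20/(1−δ).
IC: 20 ≥ 21(1−δ^3) + 6δ^3 = 21 − 15δ^3.
So δ^3 ≥ 1/15, giving δ ≥ (1/15)^(1/3) ≈ 0.405.

0.405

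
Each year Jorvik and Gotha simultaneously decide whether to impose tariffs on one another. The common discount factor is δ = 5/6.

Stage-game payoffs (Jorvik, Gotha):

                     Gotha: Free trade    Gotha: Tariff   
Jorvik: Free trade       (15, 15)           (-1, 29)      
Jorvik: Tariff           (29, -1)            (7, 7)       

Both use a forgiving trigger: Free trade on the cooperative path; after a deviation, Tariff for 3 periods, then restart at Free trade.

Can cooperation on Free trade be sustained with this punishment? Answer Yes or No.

Comparing payoff streams over the 4 periods until play realigns: cooperate → 15(1+δ+…+δ^3); deviate → 29 + 7(δ+…+δ^3).
Cooperation is sustained iff (15−7)(δ+…+δ^3) ≥ 29−15.
δ+…+δ^3 = 5/6·(1−(5/6)^3)/(1−5/6) = 2.1065, and (29−15)/(15−7) = 1.7500.
2.1065 ≥ 1.7500, so cooperation is sustainable.

Yes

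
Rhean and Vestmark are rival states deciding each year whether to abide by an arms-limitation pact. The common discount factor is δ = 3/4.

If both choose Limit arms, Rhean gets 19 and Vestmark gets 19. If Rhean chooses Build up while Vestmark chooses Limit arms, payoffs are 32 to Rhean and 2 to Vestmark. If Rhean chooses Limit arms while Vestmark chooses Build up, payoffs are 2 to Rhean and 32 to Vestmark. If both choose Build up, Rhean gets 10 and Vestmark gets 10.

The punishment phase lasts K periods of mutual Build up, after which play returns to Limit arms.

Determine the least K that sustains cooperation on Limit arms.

No profitable deviation requires (19−10)(δ+…+δ^K) ≥ 32−19, i.e. δ+…+δ^K ≥ 13/9 ≈ 1.4444.
With δ = 3/4, the partial sums are K=1: 0.7500, K=2: 1.3125, K=3: 1.7344.
K = 3 is the first length at which the sum reaches 1.4444.

3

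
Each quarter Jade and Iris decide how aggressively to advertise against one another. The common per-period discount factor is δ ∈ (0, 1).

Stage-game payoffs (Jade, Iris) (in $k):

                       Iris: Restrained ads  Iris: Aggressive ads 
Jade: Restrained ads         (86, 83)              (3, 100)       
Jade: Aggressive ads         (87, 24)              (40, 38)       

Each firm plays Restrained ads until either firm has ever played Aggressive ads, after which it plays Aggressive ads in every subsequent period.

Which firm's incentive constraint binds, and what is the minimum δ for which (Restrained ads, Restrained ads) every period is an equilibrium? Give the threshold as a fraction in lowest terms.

Iris; δ ≥ 17/62

Jade: cooperation gives 86 each period; deviation gives 87 once then 40 forever.
  86/(1−δ) ≥ 87 + 40δ/(1−δ) ⇒ δ ≥ 1/47.
Iris: cooperation gives 83 each period; deviation gives 100 once then 38 forever.
  δ ≥ 17/62.
Both must hold, so the binding constraint is Iris's: δ ≥ 17/62.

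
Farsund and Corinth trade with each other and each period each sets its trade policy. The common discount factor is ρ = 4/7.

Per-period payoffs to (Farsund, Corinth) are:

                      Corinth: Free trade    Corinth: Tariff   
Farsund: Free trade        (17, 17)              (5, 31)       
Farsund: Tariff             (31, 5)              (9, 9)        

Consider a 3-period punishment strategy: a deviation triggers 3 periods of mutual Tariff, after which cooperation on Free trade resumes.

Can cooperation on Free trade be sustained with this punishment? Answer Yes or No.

No

A one-shot deviation gives 31 now, then 9 for 3 periods, then back to 17.
Gain from deviating: (31−17) today; loss: (17−9) in each of the next 3 periods.
No-deviation condition: (17−9)(ρ+…+ρ^3) ≥ 31−17, i.e. ρ+…+ρ^3 ≥ 7/4.
At ρ = 4/7: ρ+…+ρ^3 = 1.0845 < 1.7500.
So cooperation is not sustainable.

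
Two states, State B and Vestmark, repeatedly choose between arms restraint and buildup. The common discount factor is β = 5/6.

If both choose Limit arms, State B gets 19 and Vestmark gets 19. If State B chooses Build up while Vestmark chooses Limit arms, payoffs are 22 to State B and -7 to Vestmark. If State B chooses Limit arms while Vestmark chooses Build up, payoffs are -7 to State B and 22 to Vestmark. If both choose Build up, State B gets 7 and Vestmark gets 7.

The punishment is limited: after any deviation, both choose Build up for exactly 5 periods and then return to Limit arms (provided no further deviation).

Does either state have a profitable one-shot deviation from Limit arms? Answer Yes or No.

IC: β+…+β^5 ≥ (22−19)/(19−7) = 1/4.
At β = 5/6: partial sum = 2.9906 ≥ 0.2500. Cooperation sustainable.

No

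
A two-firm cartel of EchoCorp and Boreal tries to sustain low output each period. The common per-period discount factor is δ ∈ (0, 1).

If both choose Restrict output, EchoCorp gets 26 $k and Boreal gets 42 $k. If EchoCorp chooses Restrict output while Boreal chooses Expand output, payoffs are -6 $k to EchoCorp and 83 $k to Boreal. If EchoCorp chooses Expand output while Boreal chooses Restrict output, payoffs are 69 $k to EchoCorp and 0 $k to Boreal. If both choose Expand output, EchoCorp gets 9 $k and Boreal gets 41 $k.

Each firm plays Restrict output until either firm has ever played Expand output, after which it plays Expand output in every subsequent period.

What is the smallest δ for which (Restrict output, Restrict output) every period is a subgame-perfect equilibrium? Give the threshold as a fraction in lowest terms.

EchoCorp's threshold: (69−26)/(69−9) = 43/60.
Boreal's threshold: (83−42)/(83−41) = 41/42.
43/60 < 41/42, so Boreal binds and δ* = 41/42.

41/42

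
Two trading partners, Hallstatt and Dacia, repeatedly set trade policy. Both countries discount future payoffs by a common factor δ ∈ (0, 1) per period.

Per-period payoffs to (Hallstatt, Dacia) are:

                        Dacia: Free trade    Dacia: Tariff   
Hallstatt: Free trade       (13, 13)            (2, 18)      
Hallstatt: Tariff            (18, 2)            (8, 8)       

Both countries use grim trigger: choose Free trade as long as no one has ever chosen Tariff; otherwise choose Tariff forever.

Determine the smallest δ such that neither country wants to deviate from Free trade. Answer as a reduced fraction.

One-period gain from deviating is 18 − 13 = 5. The loss is 13 − 8 = 5 in every subsequent period, with present value 5·δ/(1−δ).
Deviation is unprofitable when 5·δ/(1−δ) ≥ 5, i.e. δ/(1−δ) ≥ 1.
Equivalently δ ≥ 5/(5+5) = 1/2.

1/2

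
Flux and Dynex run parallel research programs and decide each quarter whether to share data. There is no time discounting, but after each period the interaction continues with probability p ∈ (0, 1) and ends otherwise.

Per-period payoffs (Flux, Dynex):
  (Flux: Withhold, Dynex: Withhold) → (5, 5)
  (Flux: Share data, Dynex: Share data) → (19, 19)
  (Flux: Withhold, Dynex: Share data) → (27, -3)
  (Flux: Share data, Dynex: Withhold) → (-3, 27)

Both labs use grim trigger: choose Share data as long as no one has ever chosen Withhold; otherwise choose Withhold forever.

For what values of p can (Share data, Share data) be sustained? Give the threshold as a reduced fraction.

4/11

With no time discounting, the continuation probability p plays the role of the discount factor.
Grim-trigger IC: 19/(1−p) ≥ 27 + 5p/(1−p) ⇒ p ≥ (27−19)/(27−5) = 4/11.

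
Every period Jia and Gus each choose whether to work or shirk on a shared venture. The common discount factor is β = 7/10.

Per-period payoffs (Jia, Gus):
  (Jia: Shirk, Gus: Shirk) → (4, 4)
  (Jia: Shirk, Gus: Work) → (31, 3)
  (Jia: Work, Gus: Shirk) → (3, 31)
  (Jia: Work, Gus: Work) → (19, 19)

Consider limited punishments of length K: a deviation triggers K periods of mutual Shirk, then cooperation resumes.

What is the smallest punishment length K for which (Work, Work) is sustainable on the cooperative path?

2

No profitable deviation requires (19−4)(β+…+β^K) ≥ 31−19, i.e. β+…+β^K ≥ 4/5 ≈ 0.8000.
With β = 7/10, the partial sums are K=1: 0.7000, K=2: 1.1900.
K = 2 is the first length at which the sum reaches 0.8000.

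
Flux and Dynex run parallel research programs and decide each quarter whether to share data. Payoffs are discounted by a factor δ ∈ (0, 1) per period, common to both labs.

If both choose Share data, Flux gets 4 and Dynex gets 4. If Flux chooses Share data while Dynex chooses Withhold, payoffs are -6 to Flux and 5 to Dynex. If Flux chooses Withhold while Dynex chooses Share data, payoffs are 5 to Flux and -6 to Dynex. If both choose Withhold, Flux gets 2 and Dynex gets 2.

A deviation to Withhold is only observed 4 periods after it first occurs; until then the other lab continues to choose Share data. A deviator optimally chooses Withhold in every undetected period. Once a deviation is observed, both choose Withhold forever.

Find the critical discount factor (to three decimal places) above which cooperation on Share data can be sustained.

0.760

A deviator earns 5 for 4 periods, then 2 forever; cooperating earns 4 forever. Multiplying the IC by (1−δ):
4 ≥ 5(1−δ^4) + 2δ^4, so 3·δ^4 ≥ 1 and δ^4 ≥ 1/3.
δ ≥ (1/3)^(1/4) ≈ 0.760.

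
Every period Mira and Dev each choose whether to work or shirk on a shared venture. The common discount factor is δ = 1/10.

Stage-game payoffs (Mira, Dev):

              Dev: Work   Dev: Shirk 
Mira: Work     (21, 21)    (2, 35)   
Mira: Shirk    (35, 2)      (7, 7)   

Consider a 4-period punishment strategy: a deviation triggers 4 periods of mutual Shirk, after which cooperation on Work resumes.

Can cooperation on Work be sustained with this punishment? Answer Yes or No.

No

Comparing payoff streams over the 5 periods until play realigns: cooperate → 21(1+δ+…+δ^4); deviate → 35 + 7(δ+…+δ^4).
Cooperation is sustained iff (21−7)(δ+…+δ^4) ≥ 35−21.
δ+…+δ^4 = 1/10·(1−(1/10)^4)/(1−1/10) = 0.1111, and (35−21)/(21−7) = 1.0000.
0.1111 < 1.0000, so cooperation is not sustainable.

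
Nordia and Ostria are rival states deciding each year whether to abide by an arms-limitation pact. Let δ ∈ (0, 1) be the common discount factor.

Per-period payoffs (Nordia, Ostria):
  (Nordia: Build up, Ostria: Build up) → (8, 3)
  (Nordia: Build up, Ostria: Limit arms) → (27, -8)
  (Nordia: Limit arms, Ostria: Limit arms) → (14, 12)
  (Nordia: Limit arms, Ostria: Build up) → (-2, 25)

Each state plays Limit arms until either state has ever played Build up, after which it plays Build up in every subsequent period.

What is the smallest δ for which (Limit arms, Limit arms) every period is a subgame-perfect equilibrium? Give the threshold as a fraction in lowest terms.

Nordia's threshold: (27−14)/(27−8) = 13/19.
Ostria's threshold: (25−12)/(25−3) = 13/22.
13/19 > 13/22, so Nordia binds and δ* = 13/19.

13/19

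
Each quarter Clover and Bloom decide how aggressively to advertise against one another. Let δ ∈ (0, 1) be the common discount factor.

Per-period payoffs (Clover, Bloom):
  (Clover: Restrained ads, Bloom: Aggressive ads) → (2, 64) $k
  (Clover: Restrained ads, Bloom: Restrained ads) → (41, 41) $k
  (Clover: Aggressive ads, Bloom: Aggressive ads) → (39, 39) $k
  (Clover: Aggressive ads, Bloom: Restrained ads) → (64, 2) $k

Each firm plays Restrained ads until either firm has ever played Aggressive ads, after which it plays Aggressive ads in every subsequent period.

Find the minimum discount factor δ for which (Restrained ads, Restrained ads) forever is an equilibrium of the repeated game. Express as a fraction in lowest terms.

Under grim trigger the critical discount factor is (T−C)/(T−P) with T = 64, C = 41, P = 39.
δ* = (64−41)/(64−39) = 23/25.

23/25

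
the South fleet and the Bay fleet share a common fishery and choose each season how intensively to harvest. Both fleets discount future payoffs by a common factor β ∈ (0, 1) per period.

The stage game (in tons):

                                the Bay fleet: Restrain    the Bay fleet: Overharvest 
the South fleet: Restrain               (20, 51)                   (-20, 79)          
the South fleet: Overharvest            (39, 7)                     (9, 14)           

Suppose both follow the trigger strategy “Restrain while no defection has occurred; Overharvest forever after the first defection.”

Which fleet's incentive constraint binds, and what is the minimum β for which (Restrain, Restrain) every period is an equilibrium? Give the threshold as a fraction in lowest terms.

the South fleet's threshold: (39−20)/(39−9) = 19/30.
the Bay fleet's threshold: (79−51)/(79−14) = 28/65.
19/30 > 28/65, so the South fleet binds and β* = 19/30.

the South fleet; β ≥ 19/30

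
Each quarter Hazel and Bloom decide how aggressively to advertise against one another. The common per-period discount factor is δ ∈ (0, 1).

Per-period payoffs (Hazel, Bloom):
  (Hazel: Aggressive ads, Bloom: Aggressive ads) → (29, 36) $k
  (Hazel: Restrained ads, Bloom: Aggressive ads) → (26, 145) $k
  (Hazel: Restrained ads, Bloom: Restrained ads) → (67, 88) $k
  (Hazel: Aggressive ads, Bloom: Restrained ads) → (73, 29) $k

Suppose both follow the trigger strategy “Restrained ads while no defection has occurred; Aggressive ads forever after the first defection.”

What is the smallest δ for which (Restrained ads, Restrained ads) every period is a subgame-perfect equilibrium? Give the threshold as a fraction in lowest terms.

57/109

For Hazel: deviation gain 73−67 = 6, per-period punishment loss 67−29 = 38. IC gives δ ≥ 6/44 = 3/22.
For Bloom: gain 57, loss 52 per period, so δ ≥ 57/109.
The tighter constraint is Bloom's, so cooperation needs δ ≥ 57/109.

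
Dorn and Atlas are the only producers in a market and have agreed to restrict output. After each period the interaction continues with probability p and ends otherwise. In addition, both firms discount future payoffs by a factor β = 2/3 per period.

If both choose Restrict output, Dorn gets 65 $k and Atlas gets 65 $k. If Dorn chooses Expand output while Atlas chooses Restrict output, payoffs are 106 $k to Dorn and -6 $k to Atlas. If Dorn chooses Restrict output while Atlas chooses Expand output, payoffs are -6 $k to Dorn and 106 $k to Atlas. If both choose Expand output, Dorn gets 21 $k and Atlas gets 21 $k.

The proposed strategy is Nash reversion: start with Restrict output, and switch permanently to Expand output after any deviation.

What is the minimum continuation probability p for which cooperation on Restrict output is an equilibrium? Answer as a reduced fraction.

123/170

Expected continuation weight on next period's payoff is β·p = 2/3·p, which plays the role of the discount factor.
Cooperation requires 2/3·p ≥ (106−65)/(106−21) = 41/85, hence p ≥ 123/170.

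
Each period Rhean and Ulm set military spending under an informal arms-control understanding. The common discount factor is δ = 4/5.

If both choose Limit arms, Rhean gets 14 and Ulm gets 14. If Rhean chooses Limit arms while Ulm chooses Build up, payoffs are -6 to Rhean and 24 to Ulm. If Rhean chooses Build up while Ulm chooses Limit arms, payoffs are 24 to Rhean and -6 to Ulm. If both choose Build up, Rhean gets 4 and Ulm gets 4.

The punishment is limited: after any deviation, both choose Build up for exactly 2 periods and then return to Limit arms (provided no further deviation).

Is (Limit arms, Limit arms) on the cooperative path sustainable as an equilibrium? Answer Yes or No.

A one-shot deviation gives 24 now, then 4 for 2 periods, then back to 14.
Gain from deviating: (24−14) today; loss: (14−4) in each of the next 2 periods.
No-deviation condition: (14−4)(δ+…+δ^2) ≥ 24−14, i.e. δ+…+δ^2 ≥ 1.
At δ = 4/5: δ+…+δ^2 = 1.4400 ≥ 1.0000.
So cooperation is sustainable.

Yes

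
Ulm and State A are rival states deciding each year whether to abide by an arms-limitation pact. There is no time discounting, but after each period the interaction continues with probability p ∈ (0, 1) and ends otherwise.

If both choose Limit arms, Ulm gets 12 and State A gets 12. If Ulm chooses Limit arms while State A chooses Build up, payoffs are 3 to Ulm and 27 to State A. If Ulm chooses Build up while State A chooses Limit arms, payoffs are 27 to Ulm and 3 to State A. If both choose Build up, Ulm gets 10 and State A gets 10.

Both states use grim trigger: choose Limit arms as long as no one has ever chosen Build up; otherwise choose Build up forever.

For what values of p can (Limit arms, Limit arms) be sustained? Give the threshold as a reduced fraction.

15/17

With no time discounting, the continuation probability p plays the role of the discount factor.
Grim-trigger IC: 12/(1−p) ≥ 27 + 10p/(1−p) ⇒ p ≥ (27−12)/(27−10) = 15/17.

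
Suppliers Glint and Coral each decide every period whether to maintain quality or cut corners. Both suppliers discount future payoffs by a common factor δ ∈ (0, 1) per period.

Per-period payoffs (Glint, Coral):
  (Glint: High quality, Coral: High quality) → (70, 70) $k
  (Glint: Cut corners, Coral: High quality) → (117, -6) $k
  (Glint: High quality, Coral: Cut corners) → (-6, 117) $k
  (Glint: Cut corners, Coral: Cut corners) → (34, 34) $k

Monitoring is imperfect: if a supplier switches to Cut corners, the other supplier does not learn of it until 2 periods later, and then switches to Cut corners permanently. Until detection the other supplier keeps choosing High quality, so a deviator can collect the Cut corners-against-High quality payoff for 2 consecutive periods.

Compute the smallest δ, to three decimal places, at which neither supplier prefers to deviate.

A deviator earns 117 for 2 periods, then 34 forever; cooperating earns 70 forever. Multiplying the IC by (1−δ):
70 ≥ 117(1−δ^2) + 34δ^2, so 83·δ^2 ≥ 47 and δ^2 ≥ 47/83.
δ ≥ (47/83)^(1/2) ≈ 0.753.

0.753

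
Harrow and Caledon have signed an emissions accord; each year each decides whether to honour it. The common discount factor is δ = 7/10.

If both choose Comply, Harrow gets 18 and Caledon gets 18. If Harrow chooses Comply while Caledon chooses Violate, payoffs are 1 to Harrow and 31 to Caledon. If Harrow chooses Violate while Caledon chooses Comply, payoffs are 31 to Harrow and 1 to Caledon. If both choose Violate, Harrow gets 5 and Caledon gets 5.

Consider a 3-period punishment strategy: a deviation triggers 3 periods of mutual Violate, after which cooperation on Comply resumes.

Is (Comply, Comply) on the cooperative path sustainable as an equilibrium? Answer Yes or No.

A one-shot deviation gives 31 now, then 5 for 3 periods, then back to 18.
Gain from deviating: (31−18) today; loss: (18−5) in each of the next 3 periods.
No-deviation condition: (18−5)(δ+…+δ^3) ≥ 31−18, i.e. δ+…+δ^3 ≥ 1.
At δ = 7/10: δ+…+δ^3 = 1.5330 ≥ 1.0000.
So cooperation is sustainable.

Yes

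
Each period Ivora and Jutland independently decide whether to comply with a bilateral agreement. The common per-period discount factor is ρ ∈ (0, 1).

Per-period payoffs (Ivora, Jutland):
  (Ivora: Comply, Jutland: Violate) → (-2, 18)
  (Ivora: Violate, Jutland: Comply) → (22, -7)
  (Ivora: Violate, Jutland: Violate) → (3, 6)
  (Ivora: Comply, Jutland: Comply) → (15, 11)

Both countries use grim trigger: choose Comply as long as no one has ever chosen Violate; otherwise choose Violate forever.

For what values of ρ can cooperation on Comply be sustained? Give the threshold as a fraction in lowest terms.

7/12

For Ivora: deviation gain 22−15 = 7, per-period punishment loss 15−3 = 12. IC gives ρ ≥ 7/19.
For Jutland: gain 7, loss 5 per period, so ρ ≥ 7/12.
The tighter constraint is Jutland's, so cooperation needs ρ ≥ 7/12.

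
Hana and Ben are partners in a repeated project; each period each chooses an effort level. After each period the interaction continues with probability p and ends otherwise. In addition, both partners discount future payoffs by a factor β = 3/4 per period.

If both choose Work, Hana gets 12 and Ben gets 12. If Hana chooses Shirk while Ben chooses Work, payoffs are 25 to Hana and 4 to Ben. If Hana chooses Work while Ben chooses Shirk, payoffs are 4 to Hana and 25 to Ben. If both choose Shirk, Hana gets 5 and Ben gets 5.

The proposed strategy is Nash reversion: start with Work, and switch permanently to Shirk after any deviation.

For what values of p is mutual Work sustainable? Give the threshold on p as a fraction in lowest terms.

With continuation probability p and discount β, the effective per-period discount factor is βp.
Grim-trigger IC: βp ≥ (25−12)/(25−5) = 13/20.
So p ≥ (13/20)/(3/4) = 13/15.

13/15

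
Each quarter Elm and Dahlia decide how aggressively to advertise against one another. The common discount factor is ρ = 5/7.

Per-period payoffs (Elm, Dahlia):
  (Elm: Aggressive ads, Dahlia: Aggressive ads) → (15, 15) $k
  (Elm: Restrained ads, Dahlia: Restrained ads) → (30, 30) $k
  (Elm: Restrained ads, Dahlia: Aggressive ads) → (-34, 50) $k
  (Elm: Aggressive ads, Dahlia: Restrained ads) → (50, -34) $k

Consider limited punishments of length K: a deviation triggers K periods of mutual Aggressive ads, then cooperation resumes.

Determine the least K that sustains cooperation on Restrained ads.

Need Σ_{k=1}^{K} ρ^k ≥ (50−30)/(30−15) = 1.3333 at ρ = 5/7.
At K = 2 the sum is 1.2245 < 1.3333; at K = 3 it is 1.5889 ≥ 1.3333.
So the minimum punishment length is K = 3.

3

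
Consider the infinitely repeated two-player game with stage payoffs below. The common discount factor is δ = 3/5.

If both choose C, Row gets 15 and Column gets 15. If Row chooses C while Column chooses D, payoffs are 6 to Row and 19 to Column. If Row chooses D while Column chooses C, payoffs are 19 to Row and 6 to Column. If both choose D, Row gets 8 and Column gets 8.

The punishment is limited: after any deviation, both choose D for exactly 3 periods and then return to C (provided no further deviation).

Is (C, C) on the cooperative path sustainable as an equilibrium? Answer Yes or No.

IC: δ+…+δ^3 ≥ (19−15)/(15−8) = 4/7.
At δ = 3/5: partial sum = 1.1760 ≥ 0.5714. Cooperation sustainable.

Yes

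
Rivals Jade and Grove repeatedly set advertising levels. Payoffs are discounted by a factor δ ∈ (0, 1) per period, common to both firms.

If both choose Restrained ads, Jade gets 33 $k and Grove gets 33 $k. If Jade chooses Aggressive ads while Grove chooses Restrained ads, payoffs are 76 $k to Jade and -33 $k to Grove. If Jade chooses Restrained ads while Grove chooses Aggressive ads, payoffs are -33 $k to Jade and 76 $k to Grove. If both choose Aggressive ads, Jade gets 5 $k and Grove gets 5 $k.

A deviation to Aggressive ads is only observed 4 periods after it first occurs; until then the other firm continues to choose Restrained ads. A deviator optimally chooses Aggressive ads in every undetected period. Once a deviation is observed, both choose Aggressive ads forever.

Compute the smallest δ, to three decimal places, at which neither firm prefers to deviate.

Deviating for the 4 undetected periods gains 76−33 = 43 per period over cooperation, then loses 33−5 = 28 per period forever once punishment starts.
Gain: 43(1 + δ + … + δ^3); loss: 28·δ^4/(1−δ).
No profitable deviation ⇔ 43(1−δ^4) ≤ 28·δ^4, i.e. δ^4 ≥ 43/(43+28) = 43/71.
Hence δ ≥ (43/71)^(1/4) ≈ 0.882.

0.882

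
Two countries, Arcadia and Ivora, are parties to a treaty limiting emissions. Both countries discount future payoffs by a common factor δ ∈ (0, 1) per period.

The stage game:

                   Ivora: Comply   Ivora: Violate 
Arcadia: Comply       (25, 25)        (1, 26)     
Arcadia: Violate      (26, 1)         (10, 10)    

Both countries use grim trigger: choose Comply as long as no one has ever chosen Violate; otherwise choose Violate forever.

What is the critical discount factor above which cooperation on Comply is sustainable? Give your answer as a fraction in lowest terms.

One-period gain from deviating is 26 − 25 = 1. The loss is 25 − 10 = 15 in every subsequent period, with present value 15·δ/(1−δ).
Deviation is unprofitable when 15·δ/(1−δ) ≥ 1, i.e. δ/(1−δ) ≥ 1/15.
Equivalently δ ≥ 1/(1+15) = 1/16.

1/16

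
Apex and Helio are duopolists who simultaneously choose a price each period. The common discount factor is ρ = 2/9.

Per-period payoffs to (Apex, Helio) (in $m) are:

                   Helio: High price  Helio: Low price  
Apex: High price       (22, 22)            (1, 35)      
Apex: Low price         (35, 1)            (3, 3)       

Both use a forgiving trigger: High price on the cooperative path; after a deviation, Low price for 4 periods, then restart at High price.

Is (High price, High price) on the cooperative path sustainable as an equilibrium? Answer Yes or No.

A one-shot deviation gives 35 now, then 3 for 4 periods, then back to 22.
Gain from deviating: (35−22) today; loss: (22−3) in each of the next 4 periods.
No-deviation condition: (22−3)(ρ+…+ρ^4) ≥ 35−22, i.e. ρ+…+ρ^4 ≥ 13/19.
At ρ = 2/9: ρ+…+ρ^4 = 0.2850 < 0.6842.
So cooperation is not sustainable.

No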